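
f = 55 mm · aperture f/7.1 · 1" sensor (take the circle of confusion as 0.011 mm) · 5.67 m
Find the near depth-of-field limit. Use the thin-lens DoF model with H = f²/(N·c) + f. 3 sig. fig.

Hyperfocal distance H = f²/(N·c) + f = 55²/(7.1 × 0.011) + 55 = 3025/0.0781 + 55 ≈ 38787.4 mm ≈ 38.79 m.
Near limit Dn = s·(H − f)/(H + s − 2f) = 5670 × (38787.4 − 55) / (38787.4 + 5670 − 2 × 55) = 5670 × 38732.4 / 44347.4 ≈ 4952.1 mm ≈ 4.95 m.

4.95 m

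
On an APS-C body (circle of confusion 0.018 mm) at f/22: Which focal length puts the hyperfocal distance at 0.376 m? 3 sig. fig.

12.0 mm

From H = f²/(N·c) + f, with f ≪ H: f ≈ √(H·N·c) = √(376 × 22 × 0.018) = √148.90 ≈ 12.20 mm.
Exact: f² + N·c·f − N·c·H = 0 ⇒ f = (−N·c + √((N·c)² + 4·N·c·H))/2 = (−0.396 + √595.74)/2 ≈ 12.006 mm ≈ 12.0 mm.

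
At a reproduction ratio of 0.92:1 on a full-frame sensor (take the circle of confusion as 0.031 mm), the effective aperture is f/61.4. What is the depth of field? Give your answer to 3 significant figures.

At magnification m, DoF ≈ 2·N_eff·c/m² = 2 × 61.4 × 0.031 / 0.92² = 3.807 / 0.8464 ≈ 4.5 mm.

4.50 mm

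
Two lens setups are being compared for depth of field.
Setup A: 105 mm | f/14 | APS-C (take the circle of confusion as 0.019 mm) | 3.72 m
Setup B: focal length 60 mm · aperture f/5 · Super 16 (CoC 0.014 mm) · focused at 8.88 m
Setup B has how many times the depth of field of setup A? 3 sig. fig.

Setup A: H = 105²/(14×0.019) + 105 ≈ 41552.4 mm; DoF = Df − Dn = 4075.46 − 3421.57 ≈ 653.89 mm.
Setup B: H = 60²/(5×0.014) + 60 ≈ 51488.6 mm; DoF = Df − Dn = 10718.2 − 7580.0 ≈ 3138.2 mm.
Ratio = 3138.2 / 653.89 ≈ 4.80.

4.80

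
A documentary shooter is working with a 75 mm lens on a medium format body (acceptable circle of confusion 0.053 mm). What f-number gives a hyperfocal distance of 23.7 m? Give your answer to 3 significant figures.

Rearrange H = f²/(N·c) + f for N: N = f² / ((H − f)·c).
N = 75² / ((23700 − 75) × 0.053) = 5625 / 1252 ≈ 4.49.

f/4.49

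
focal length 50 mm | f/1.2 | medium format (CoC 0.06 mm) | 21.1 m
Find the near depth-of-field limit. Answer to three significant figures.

13.1 m

Hyperfocal distance H = f²/(N·c) + f = 50²/(1.2 × 0.06) + 50 = 2500/0.072 + 50 ≈ 34772.2 mm ≈ 34.77 m.
Near limit Dn = s·(H − f)/(H + s − 2f) = 21100 × (34772.2 − 50) / (34772.2 + 21100 − 2 × 50) = 21100 × 34722.2 / 55772.2 ≈ 13136 mm ≈ 13.1 m.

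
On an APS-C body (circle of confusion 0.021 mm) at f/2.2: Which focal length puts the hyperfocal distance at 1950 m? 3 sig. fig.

300 mm

From H = f²/(N·c) + f, with f ≪ H: f ≈ √(H·N·c) = √(1950000 × 2.2 × 0.021) = √90090 ≈ 300.1 mm.
The +f correction barely moves this — solving exactly, f² + N·c·f − N·c·H = 0 ⇒ f = (−N·c + √((N·c)² + 4·N·c·H))/2 = (−0.0462 + √360360)/2 ≈ 300.13 mm, so f ≈ 300 mm.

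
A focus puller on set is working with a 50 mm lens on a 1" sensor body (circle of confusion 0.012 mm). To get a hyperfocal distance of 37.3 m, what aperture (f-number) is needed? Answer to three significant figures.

Rearrange H = f²/(N·c) + f for N: N = f² / ((H − f)·c).
N = 50² / ((37300 − 50) × 0.012) = 2500 / 447.0 ≈ 5.59.

f/5.59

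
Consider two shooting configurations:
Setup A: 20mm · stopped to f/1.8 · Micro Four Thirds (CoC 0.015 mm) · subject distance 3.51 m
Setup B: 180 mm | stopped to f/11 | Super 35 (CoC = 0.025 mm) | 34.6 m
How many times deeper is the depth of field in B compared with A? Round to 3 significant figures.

Setup A: H = 20²/(1.8×0.015) + 20 ≈ 14834.8 mm; DoF = Df − Dn = 4591.7 − 2840.8 ≈ 1750.9 mm.
Setup B: H = 180²/(11×0.025) + 180 ≈ 117998.2 mm; DoF = Df − Dn = 48880 − 26777 ≈ 22103 mm.
Ratio = 22103 / 1750.9 ≈ 12.6.

12.6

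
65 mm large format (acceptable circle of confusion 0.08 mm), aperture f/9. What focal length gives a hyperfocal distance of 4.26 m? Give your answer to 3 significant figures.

55.0 mm

From H = f²/(N·c) + f, with f ≪ H: f ≈ √(H·N·c) = √(4260 × 9 × 0.08) = √3067.2 ≈ 55.38 mm.
Exact: f² + N·c·f − N·c·H = 0 ⇒ f = (−N·c + √((N·c)² + 4·N·c·H))/2 = (−0.72 + √12269)/2 ≈ 55.023 mm ≈ 55.0 mm.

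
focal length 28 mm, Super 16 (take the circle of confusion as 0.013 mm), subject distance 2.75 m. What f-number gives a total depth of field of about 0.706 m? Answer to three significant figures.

f/2.80

Write h = H − f = f²/(N·c). The thin-lens limits are Dn = s·h/(h + (s−f)) and Df = s·h/(h − (s−f)), so DoF = Df − Dn = 2·s·(s−f)·h / (h² − (s−f)²).
That is a quadratic in h: DoF·h² − 2·s·(s−f)·h − DoF·(s−f)² = 0 ⇒ h = (s−f)·(s + √(s² + DoF²)) / DoF = 2722 × (2750 + √(2750² + 706²)) / 706 = 2722 × (2750 + 2839.18) / 706 ≈ 21549 mm.
Then N = f²/(c·h) = 28² / (0.013 × 21549) = 784 / 280.14 ≈ 2.80.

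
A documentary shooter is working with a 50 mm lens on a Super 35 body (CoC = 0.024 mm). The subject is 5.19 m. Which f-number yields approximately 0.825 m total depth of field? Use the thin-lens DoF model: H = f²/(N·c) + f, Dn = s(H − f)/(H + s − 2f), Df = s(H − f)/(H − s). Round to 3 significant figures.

Write h = H − f = f²/(N·c). The thin-lens limits are Dn = s·h/(h + (s−f)) and Df = s·h/(h − (s−f)), so DoF = Df − Dn = 2·s·(s−f)·h / (h² − (s−f)²).
That is a quadratic in h: DoF·h² − 2·s·(s−f)·h − DoF·(s−f)² = 0 ⇒ h = (s−f)·(s + √(s² + DoF²)) / DoF = 5140 × (5190 + √(5190² + 825²)) / 825 = 5140 × (5190 + 5255.16) / 825 ≈ 65077 mm.
Then N = f²/(c·h) = 50² / (0.024 × 65077) = 2500 / 1561.8 ≈ 1.60.

f/1.60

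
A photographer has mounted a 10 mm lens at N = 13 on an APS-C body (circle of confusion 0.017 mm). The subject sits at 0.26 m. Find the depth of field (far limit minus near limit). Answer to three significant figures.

414 mm

Hyperfocal distance H = f²/(N·c) + f = 10²/(13 × 0.017) + 10 = 100/0.221 + 10 ≈ 462.5 mm ≈ 0.462 m.
Near limit Dn = s·(H − f)/(H + s − 2f) = 260 × (462.5 − 10) / (462.5 + 260 − 2 × 10) = 260 × 452.5 / 702.5 ≈ 167.47 mm.
Far limit Df = s·(H − f)/(H − s) = 260 × (462.5 − 10) / (462.5 − 260) = 260 × 452.5 / 202.5 ≈ 581.01 mm.
Depth of field = Df − Dn = 581.01 − 167.47 ≈ 413.54 mm.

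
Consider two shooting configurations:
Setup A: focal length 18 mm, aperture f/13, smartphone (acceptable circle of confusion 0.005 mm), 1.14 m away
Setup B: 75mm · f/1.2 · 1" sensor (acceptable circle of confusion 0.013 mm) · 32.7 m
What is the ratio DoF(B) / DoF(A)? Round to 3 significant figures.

11.0

Setup A: H = 18²/(13×0.005) + 18 ≈ 5002.6 mm; DoF = Df − Dn = 1471.14 − 930.54 ≈ 540.60 mm.
Setup B: H = 75²/(1.2×0.013) + 75 ≈ 360651.9 mm; DoF = Df − Dn = 35953.0 − 29986.8 ≈ 5966.2 mm.
Ratio = 5966.2 / 540.60 ≈ 11.0.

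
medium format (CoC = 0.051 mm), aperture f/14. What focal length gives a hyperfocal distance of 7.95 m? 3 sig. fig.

75.0 mm

From H = f²/(N·c) + f, with f ≪ H: f ≈ √(H·N·c) = √(7950 × 14 × 0.051) = √5676.3 ≈ 75.34 mm.
Exact: f² + N·c·f − N·c·H = 0 ⇒ f = (−N·c + √((N·c)² + 4·N·c·H))/2 = (−0.714 + √22706)/2 ≈ 74.985 mm ≈ 75.0 mm.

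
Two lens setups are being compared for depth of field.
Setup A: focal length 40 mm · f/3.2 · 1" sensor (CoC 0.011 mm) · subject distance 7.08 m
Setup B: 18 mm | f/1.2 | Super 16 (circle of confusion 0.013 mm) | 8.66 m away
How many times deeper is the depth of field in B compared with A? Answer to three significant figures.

3.88

Setup A: H = 40²/(3.2×0.011) + 40 ≈ 45494.5 mm; DoF = Df − Dn = 8377.5 − 6130.5 ≈ 2247.0 mm.
Setup B: H = 18²/(1.2×0.013) + 18 ≈ 20787.2 mm; DoF = Df − Dn = 14831.2 − 6115.4 ≈ 8715.8 mm.
Ratio = 8715.8 / 2247.0 ≈ 3.88.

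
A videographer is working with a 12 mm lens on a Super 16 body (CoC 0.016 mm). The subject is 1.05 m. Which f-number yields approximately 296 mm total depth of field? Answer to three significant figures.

Write h = H − f = f²/(N·c). The thin-lens limits are Dn = s·h/(h + (s−f)) and Df = s·h/(h − (s−f)), so DoF = Df − Dn = 2·s·(s−f)·h / (h² − (s−f)²).
That is a quadratic in h: DoF·h² − 2·s·(s−f)·h − DoF·(s−f)² = 0 ⇒ h = (s−f)·(s + √(s² + DoF²)) / DoF = 1038 × (1050 + √(1050² + 296²)) / 296 = 1038 × (1050 + 1090.92) / 296 ≈ 7507.7 mm.
Then N = f²/(c·h) = 12² / (0.016 × 7507.7) = 144 / 120.12 ≈ 1.20.

f/1.20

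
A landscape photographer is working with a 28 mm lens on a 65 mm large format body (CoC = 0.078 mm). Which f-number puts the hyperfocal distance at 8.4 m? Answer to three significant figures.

f/1.20

Rearrange H = f²/(N·c) + f for N: N = f² / ((H − f)·c).
N = 28² / ((8400 − 28) × 0.078) = 784 / 653.0 ≈ 1.20.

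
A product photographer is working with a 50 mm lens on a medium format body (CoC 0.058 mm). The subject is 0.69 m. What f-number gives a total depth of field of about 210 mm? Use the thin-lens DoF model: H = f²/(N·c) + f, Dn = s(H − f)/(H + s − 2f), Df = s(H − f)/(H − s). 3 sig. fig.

Write h = H − f = f²/(N·c). The thin-lens limits are Dn = s·h/(h + (s−f)) and Df = s·h/(h − (s−f)), so DoF = Df − Dn = 2·s·(s−f)·h / (h² − (s−f)²).
That is a quadratic in h: DoF·h² − 2·s·(s−f)·h − DoF·(s−f)² = 0 ⇒ h = (s−f)·(s + √(s² + DoF²)) / DoF = 640 × (690 + √(690² + 210²)) / 210 = 640 × (690 + 721.249) / 210 ≈ 4300.9 mm.
Then N = f²/(c·h) = 50² / (0.058 × 4300.9) = 2500 / 249.46 ≈ 10.

f/10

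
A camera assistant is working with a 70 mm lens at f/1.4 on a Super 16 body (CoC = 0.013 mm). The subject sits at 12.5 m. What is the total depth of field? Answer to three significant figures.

1.16 m

Hyperfocal distance H = f²/(N·c) + f = 70²/(1.4 × 0.013) + 70 = 4900/0.0182 + 70 ≈ 269300.8 mm ≈ 269.3 m.
Near limit Dn = s·(H − f)/(H + s − 2f) = 12500 × (269300.8 − 70) / (269300.8 + 12500 − 2 × 70) = 12500 × 269230.8 / 281660.8 ≈ 11948.4 mm.
Far limit Df = s·(H − f)/(H − s) = 12500 × (269300.8 − 70) / (269300.8 − 12500) = 12500 × 269230.8 / 256800.8 ≈ 13105.0 mm.
Depth of field = Df − Dn = 13105.0 − 11948.4 ≈ 1156.6 mm ≈ 1.16 m.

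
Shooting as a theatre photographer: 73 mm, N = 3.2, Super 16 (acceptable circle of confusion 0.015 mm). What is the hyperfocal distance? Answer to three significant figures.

Hyperfocal distance H = f²/(N·c) + f = 73²/(3.2 × 0.015) + 73 = 5329/0.048 + 73 ≈ 111093.8 mm ≈ 111 m.

111 m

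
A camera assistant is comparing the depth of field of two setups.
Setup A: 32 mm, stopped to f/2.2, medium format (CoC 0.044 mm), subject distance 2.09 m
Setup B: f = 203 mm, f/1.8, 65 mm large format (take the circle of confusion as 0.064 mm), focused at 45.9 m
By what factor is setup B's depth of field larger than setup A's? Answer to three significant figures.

14.1

Setup A: H = 32²/(2.2×0.044) + 32 ≈ 10610.5 mm; DoF = Df − Dn = 2594.81 − 1749.62 ≈ 845.19 mm.
Setup B: H = 203²/(1.8×0.064) + 203 ≈ 357920.0 mm; DoF = Df − Dn = 52622 − 40701 ≈ 11921 mm.
Ratio = 11921 / 845.19 ≈ 14.1.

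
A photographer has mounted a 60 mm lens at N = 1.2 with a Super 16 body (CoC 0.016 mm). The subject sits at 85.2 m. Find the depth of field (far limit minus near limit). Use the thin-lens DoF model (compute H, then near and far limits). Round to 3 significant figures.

97.5 m

Hyperfocal distance H = f²/(N·c) + f = 60²/(1.2 × 0.016) + 60 = 3600/0.0192 + 60 ≈ 187560.0 mm ≈ 187.6 m.
Near limit Dn = s·(H − f)/(H + s − 2f) = 85200 × (187560.0 − 60) / (187560.0 + 85200 − 2 × 60) = 85200 × 187500.0 / 272640.0 ≈ 58594 mm.
Far limit Df = s·(H − f)/(H − s) = 85200 × (187560.0 − 60) / (187560.0 − 85200) = 85200 × 187500.0 / 102360.0 ≈ 156067 mm.
Depth of field = Df − Dn = 156067 − 58594 ≈ 97473 mm ≈ 97.5 m.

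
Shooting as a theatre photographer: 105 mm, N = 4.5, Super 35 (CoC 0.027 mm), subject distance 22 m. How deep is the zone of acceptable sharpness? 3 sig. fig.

11.3 m

Hyperfocal distance H = f²/(N·c) + f = 105²/(4.5 × 0.027) + 105 = 11025/0.1215 + 105 ≈ 90845.7 mm ≈ 90.85 m.
Near limit Dn = s·(H − f)/(H + s − 2f) = 22000 × (90845.7 − 105) / (90845.7 + 22000 − 2 × 105) = 22000 × 90740.7 / 112635.7 ≈ 17723 mm.
Far limit Df = s·(H − f)/(H − s) = 22000 × (90845.7 − 105) / (90845.7 − 22000) = 22000 × 90740.7 / 68845.7 ≈ 28997 mm.
Depth of field = Df − Dn = 28997 − 17723 ≈ 11274 mm ≈ 11.3 m.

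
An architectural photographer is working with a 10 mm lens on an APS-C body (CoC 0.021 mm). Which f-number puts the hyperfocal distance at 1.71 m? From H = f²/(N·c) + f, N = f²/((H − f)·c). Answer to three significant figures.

f/2.80

Rearrange H = f²/(N·c) + f for N: N = f² / ((H − f)·c).
N = 10² / ((1710 − 10) × 0.021) = 100 / 35.70 ≈ 2.80.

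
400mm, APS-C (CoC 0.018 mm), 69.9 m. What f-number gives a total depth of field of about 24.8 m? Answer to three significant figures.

Write h = H − f = f²/(N·c). The thin-lens limits are Dn = s·h/(h + (s−f)) and Df = s·h/(h − (s−f)), so DoF = Df − Dn = 2·s·(s−f)·h / (h² − (s−f)²).
That is a quadratic in h: DoF·h² − 2·s·(s−f)·h − DoF·(s−f)² = 0 ⇒ h = (s−f)·(s + √(s² + DoF²)) / DoF = 69500 × (69900 + √(69900² + 24800²)) / 24800 = 69500 × (69900 + 74169.1) / 24800 ≈ 403742 mm.
Then N = f²/(c·h) = 400² / (0.018 × 403742) = 160000 / 7267.4 ≈ 22.

f/22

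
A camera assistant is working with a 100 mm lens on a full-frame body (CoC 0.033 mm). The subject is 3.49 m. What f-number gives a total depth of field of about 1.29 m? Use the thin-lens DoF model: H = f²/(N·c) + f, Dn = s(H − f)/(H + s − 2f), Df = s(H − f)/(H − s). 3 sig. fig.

Write h = H − f = f²/(N·c). The thin-lens limits are Dn = s·h/(h + (s−f)) and Df = s·h/(h − (s−f)), so DoF = Df − Dn = 2·s·(s−f)·h / (h² − (s−f)²).
That is a quadratic in h: DoF·h² − 2·s·(s−f)·h − DoF·(s−f)² = 0 ⇒ h = (s−f)·(s + √(s² + DoF²)) / DoF = 3390 × (3490 + √(3490² + 1290²)) / 1290 = 3390 × (3490 + 3720.78) / 1290 ≈ 18949 mm.
Then N = f²/(c·h) = 100² / (0.033 × 18949) = 10000 / 625.33 ≈ 16.

f/16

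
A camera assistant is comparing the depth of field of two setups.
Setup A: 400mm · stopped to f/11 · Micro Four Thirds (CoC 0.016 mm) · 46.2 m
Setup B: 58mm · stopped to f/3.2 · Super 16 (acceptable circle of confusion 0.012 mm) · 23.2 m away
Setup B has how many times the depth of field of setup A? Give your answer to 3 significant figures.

Setup A: H = 400²/(11×0.016) + 400 ≈ 909490.9 mm; DoF = Df − Dn = 48651.0 − 43984.1 ≈ 4666.9 mm.
Setup B: H = 58²/(3.2×0.012) + 58 ≈ 87662.2 mm; DoF = Df − Dn = 31529 − 18352 ≈ 13177 mm.
Ratio = 13177 / 4666.9 ≈ 2.82.

2.82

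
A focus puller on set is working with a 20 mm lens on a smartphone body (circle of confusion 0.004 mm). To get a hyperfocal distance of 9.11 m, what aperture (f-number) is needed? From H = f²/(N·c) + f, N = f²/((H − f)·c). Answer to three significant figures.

f/11

Rearrange H = f²/(N·c) + f for N: N = f² / ((H − f)·c).
N = 20² / ((9110 − 20) × 0.004) = 400 / 36.36 ≈ 11.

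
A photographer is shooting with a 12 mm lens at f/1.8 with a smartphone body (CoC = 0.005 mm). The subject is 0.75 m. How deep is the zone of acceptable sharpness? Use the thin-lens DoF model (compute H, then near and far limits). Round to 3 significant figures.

69.3 mm

Hyperfocal distance H = f²/(N·c) + f = 12²/(1.8 × 0.005) + 12 = 144/0.009 + 12 ≈ 16012.0 mm ≈ 16.01 m.
Near limit Dn = s·(H − f)/(H + s − 2f) = 750 × (16012.0 − 12) / (16012.0 + 750 − 2 × 12) = 750 × 16000.0 / 16738.0 ≈ 716.932 mm.
Far limit Df = s·(H − f)/(H − s) = 750 × (16012.0 − 12) / (16012.0 − 750) = 750 × 16000.0 / 15262.0 ≈ 786.267 mm.
Depth of field = Df − Dn = 786.267 − 716.932 ≈ 69.335 mm.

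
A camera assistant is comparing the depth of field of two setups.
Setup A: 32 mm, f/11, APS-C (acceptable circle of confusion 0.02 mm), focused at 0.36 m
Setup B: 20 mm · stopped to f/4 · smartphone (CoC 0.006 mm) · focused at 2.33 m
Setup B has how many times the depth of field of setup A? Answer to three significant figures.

12.9

Setup A: H = 32²/(11×0.02) + 32 ≈ 4686.5 mm; DoF = Df − Dn = 387.292 − 336.301 ≈ 50.991 mm.
Setup B: H = 20²/(4×0.006) + 20 ≈ 16686.7 mm; DoF = Df − Dn = 2704.90 − 2046.37 ≈ 658.53 mm.
Ratio = 658.53 / 50.991 ≈ 12.9.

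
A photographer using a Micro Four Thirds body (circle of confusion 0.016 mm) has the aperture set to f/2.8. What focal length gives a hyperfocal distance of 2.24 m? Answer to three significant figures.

10.0 mm

From H = f²/(N·c) + f, with f ≪ H: f ≈ √(H·N·c) = √(2240 × 2.8 × 0.016) = √100.35 ≈ 10.02 mm.
The +f correction barely moves this — solving exactly, f² + N·c·f − N·c·H = 0 ⇒ f = (−N·c + √((N·c)² + 4·N·c·H))/2 = (−0.0448 + √401.41)/2 ≈ 9.9952 mm, so f ≈ 10.0 mm.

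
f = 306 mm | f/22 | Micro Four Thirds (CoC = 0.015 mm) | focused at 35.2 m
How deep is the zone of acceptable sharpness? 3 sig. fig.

8.79 m

Hyperfocal distance H = f²/(N·c) + f = 306²/(22 × 0.015) + 306 = 93636/0.33 + 306 ≈ 284051.5 mm ≈ 284.1 m.
Near limit Dn = s·(H − f)/(H + s − 2f) = 35200 × (284051.5 − 306) / (284051.5 + 35200 − 2 × 306) = 35200 × 283745.5 / 318639.5 ≈ 31345.3 mm.
Far limit Df = s·(H − f)/(H − s) = 35200 × (284051.5 − 306) / (284051.5 − 35200) = 35200 × 283745.5 / 248851.5 ≈ 40135.8 mm.
Depth of field = Df − Dn = 40135.8 − 31345.3 ≈ 8790.5 mm ≈ 8.79 m.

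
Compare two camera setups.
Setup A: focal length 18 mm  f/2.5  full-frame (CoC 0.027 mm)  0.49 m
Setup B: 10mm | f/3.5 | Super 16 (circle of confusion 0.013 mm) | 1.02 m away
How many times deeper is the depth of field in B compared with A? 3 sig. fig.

12.2

Setup A: H = 18²/(2.5×0.027) + 18 ≈ 4818.0 mm; DoF = Df − Dn = 543.438 − 446.131 ≈ 97.307 mm.
Setup B: H = 10²/(3.5×0.013) + 10 ≈ 2207.8 mm; DoF = Df − Dn = 1887.3 − 698.8 ≈ 1188.5 mm.
Ratio = 1188.5 / 97.307 ≈ 12.2.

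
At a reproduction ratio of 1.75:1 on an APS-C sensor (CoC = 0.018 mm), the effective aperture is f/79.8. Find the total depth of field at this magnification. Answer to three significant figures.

At magnification m, DoF ≈ 2·N_eff·c/m² = 2 × 79.8 × 0.018 / 1.75² = 2.873 / 3.062 ≈ 0.938 mm.

0.938 mm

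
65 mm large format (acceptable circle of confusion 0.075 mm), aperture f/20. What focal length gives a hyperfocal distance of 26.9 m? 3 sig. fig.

200 mm

From H = f²/(N·c) + f, with f ≪ H: f ≈ √(H·N·c) = √(26900 × 20 × 0.075) = √40350 ≈ 200.9 mm.
Exact: f² + N·c·f − N·c·H = 0 ⇒ f = (−N·c + √((N·c)² + 4·N·c·H))/2 = (−1.5 + √161402)/2 ≈ 200.12 mm ≈ 200 mm.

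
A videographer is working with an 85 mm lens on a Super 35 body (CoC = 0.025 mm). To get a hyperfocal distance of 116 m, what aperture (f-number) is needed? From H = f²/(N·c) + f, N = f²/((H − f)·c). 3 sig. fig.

Rearrange H = f²/(N·c) + f for N: N = f² / ((H − f)·c).
N = 85² / ((116000 − 85) × 0.025) = 7225 / 2898 ≈ 2.49.

f/2.49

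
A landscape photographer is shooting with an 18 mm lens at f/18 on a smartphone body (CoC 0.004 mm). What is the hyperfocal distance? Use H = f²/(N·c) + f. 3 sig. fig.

4.52 m

Hyperfocal distance H = f²/(N·c) + f = 18²/(18 × 0.004) + 18 = 324/0.072 + 18 ≈ 4518.0 mm ≈ 4.52 m.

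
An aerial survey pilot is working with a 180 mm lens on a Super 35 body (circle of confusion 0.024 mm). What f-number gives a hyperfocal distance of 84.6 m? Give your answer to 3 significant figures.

f/16

Rearrange H = f²/(N·c) + f for N: N = f² / ((H − f)·c).
N = 180² / ((84600 − 180) × 0.024) = 32400 / 2026 ≈ 16.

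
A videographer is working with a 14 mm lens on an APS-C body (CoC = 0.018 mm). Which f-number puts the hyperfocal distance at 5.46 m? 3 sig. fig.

f/2.00

Rearrange H = f²/(N·c) + f for N: N = f² / ((H − f)·c).
N = 14² / ((5460 − 14) × 0.018) = 196 / 98.03 ≈ 2.00.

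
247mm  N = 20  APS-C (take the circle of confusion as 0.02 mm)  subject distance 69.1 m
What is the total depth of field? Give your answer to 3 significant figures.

78.4 m

Hyperfocal distance H = f²/(N·c) + f = 247²/(20 × 0.02) + 247 = 61009/0.4 + 247 ≈ 152769.5 mm ≈ 152.8 m.
Near limit Dn = s·(H − f)/(H + s − 2f) = 69100 × (152769.5 − 247) / (152769.5 + 69100 − 2 × 247) = 69100 × 152522.5 / 221375.5 ≈ 47608 mm.
Far limit Df = s·(H − f)/(H − s) = 69100 × (152769.5 − 247) / (152769.5 − 69100) = 69100 × 152522.5 / 83669.5 ≈ 125964 mm.
Depth of field = Df − Dn = 125964 − 47608 ≈ 78356 mm ≈ 78.4 m.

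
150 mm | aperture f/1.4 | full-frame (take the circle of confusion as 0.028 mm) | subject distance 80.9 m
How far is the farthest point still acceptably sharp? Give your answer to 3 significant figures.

Hyperfocal distance H = f²/(N·c) + f = 150²/(1.4 × 0.028) + 150 = 22500/0.0392 + 150 ≈ 574129.6 mm ≈ 574.1 m.
Far limit Df = s·(H − f)/(H − s) = 80900 × (574129.6 − 150) / (574129.6 − 80900) = 80900 × 573979.6 / 493229.6 ≈ 94145 mm ≈ 94.1 m.

94.1 m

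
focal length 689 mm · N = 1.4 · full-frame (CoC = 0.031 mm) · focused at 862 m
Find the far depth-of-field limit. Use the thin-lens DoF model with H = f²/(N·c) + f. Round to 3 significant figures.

Hyperfocal distance H = f²/(N·c) + f = 689²/(1.4 × 0.031) + 689 = 474721/0.0434 + 689 ≈ 10938960.9 mm ≈ 10939 m.
Far limit Df = s·(H − f)/(H − s) = 862000 × (10938960.9 − 689) / (10938960.9 − 862000) = 862000 × 10938271.9 / 10076960.9 ≈ 935678 mm ≈ 936 m.

936 m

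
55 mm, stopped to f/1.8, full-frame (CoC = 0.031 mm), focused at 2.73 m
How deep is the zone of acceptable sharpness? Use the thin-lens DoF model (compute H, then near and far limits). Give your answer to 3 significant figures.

Hyperfocal distance H = f²/(N·c) + f = 55²/(1.8 × 0.031) + 55 = 3025/0.0558 + 55 ≈ 54266.5 mm ≈ 54.27 m.
Near limit Dn = s·(H − f)/(H + s − 2f) = 2730 × (54266.5 − 55) / (54266.5 + 2730 − 2 × 55) = 2730 × 54211.5 / 56886.5 ≈ 2601.63 mm.
Far limit Df = s·(H − f)/(H − s) = 2730 × (54266.5 − 55) / (54266.5 − 2730) = 2730 × 54211.5 / 51536.5 ≈ 2871.70 mm.
Depth of field = Df − Dn = 2871.70 − 2601.63 ≈ 270.07 mm.

270 mm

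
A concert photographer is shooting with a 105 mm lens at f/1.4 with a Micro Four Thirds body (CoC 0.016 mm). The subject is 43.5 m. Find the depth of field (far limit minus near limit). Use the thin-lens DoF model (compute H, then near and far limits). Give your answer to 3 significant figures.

7.73 m

Hyperfocal distance H = f²/(N·c) + f = 105²/(1.4 × 0.016) + 105 = 11025/0.0224 + 105 ≈ 492292.5 mm ≈ 492.3 m.
Near limit Dn = s·(H − f)/(H + s − 2f) = 43500 × (492292.5 − 105) / (492292.5 + 43500 − 2 × 105) = 43500 × 492187.5 / 535582.5 ≈ 39975.5 mm.
Far limit Df = s·(H − f)/(H − s) = 43500 × (492292.5 − 105) / (492292.5 − 43500) = 43500 × 492187.5 / 448792.5 ≈ 47706.1 mm.
Depth of field = Df − Dn = 47706.1 − 39975.5 ≈ 7730.6 mm ≈ 7.73 m.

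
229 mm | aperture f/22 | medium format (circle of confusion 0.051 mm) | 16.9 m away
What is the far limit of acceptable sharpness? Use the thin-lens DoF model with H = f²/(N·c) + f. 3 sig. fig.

Hyperfocal distance H = f²/(N·c) + f = 229²/(22 × 0.051) + 229 = 52441/1.122 + 229 ≈ 46967.9 mm ≈ 46.97 m.
Far limit Df = s·(H − f)/(H − s) = 16900 × (46967.9 − 229) / (46967.9 − 16900) = 16900 × 46738.9 / 30067.9 ≈ 26270 mm ≈ 26.3 m.

26.3 m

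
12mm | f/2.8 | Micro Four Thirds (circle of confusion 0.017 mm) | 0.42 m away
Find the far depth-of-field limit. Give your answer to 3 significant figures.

Hyperfocal distance H = f²/(N·c) + f = 12²/(2.8 × 0.017) + 12 = 144/0.0476 + 12 ≈ 3037.2 mm ≈ 3.037 m.
Far limit Df = s·(H − f)/(H − s) = 420 × (3037.2 − 12) / (3037.2 − 420) = 420 × 3025.2 / 2617.2 ≈ 485.47 mm.

485 mm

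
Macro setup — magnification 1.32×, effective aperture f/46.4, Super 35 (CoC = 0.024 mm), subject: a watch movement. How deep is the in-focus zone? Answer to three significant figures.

At magnification m, DoF ≈ 2·N_eff·c/m² = 2 × 46.4 × 0.024 / 1.32² = 2.227 / 1.742 ≈ 1.28 mm.

1.28 mm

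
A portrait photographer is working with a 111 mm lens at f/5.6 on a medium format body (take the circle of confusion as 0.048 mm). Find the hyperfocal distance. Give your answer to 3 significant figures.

45.9 m

Hyperfocal distance H = f²/(N·c) + f = 111²/(5.6 × 0.048) + 111 = 12321/0.2688 + 111 ≈ 45948.1 mm ≈ 45.9 m.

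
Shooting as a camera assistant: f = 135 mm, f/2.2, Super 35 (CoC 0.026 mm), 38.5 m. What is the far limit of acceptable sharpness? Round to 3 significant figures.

43.8 m

Hyperfocal distance H = f²/(N·c) + f = 135²/(2.2 × 0.026) + 135 = 18225/0.0572 + 135 ≈ 318753.9 mm ≈ 318.8 m.
Far limit Df = s·(H − f)/(H − s) = 38500 × (318753.9 − 135) / (318753.9 − 38500) = 38500 × 318618.9 / 280253.9 ≈ 43770 mm ≈ 43.8 m.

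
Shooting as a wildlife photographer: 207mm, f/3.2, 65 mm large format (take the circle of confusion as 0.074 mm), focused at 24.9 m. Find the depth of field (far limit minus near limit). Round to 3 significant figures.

Hyperfocal distance H = f²/(N·c) + f = 207²/(3.2 × 0.074) + 207 = 42849/0.2368 + 207 ≈ 181157.2 mm ≈ 181.2 m.
Near limit Dn = s·(H − f)/(H + s − 2f) = 24900 × (181157.2 − 207) / (181157.2 + 24900 − 2 × 207) = 24900 × 180950.2 / 205643.2 ≈ 21910.1 mm.
Far limit Df = s·(H − f)/(H − s) = 24900 × (181157.2 − 207) / (181157.2 − 24900) = 24900 × 180950.2 / 156257.2 ≈ 28834.9 mm.
Depth of field = Df − Dn = 28834.9 − 21910.1 ≈ 6924.8 mm ≈ 6.92 m.

6.92 m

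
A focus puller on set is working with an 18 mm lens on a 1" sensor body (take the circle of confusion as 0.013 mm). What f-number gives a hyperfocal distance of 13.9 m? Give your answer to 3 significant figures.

f/1.80

Rearrange H = f²/(N·c) + f for N: N = f² / ((H − f)·c).
N = 18² / ((13900 − 18) × 0.013) = 324 / 180.5 ≈ 1.80.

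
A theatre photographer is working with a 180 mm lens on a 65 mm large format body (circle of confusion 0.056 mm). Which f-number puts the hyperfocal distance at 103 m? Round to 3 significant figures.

Rearrange H = f²/(N·c) + f for N: N = f² / ((H − f)·c).
N = 180² / ((103000 − 180) × 0.056) = 32400 / 5758 ≈ 5.63.

f/5.63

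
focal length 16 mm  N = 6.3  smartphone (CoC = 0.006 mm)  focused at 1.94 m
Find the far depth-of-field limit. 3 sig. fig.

Hyperfocal distance H = f²/(N·c) + f = 16²/(6.3 × 0.006) + 16 = 256/0.0378 + 16 ≈ 6788.5 mm ≈ 6.788 m.
Far limit Df = s·(H − f)/(H − s) = 1940 × (6788.5 − 16) / (6788.5 − 1940) = 1940 × 6772.5 / 4848.5 ≈ 2709.8 mm ≈ 2.71 m.

2.71 m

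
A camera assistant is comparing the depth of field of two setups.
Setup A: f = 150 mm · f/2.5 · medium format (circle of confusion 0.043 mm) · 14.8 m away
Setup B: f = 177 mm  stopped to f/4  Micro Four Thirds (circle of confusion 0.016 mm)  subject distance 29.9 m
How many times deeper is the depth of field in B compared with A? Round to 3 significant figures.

1.75

Setup A: H = 150²/(2.5×0.043) + 150 ≈ 209452.3 mm; DoF = Df − Dn = 15913.9 − 13831.8 ≈ 2082.1 mm.
Setup B: H = 177²/(4×0.016) + 177 ≈ 489692.6 mm; DoF = Df − Dn = 31832.9 − 28188.4 ≈ 3644.5 mm.
Ratio = 3644.5 / 2082.1 ≈ 1.75.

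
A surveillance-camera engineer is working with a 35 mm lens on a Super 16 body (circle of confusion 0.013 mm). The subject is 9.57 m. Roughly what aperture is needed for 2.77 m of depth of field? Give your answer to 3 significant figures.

Write h = H − f = f²/(N·c). The thin-lens limits are Dn = s·h/(h + (s−f)) and Df = s·h/(h − (s−f)), so DoF = Df − Dn = 2·s·(s−f)·h / (h² − (s−f)²).
That is a quadratic in h: DoF·h² − 2·s·(s−f)·h − DoF·(s−f)² = 0 ⇒ h = (s−f)·(s + √(s² + DoF²)) / DoF = 9535 × (9570 + √(9570² + 2770²)) / 2770 = 9535 × (9570 + 9962.82) / 2770 ≈ 67237 mm.
Then N = f²/(c·h) = 35² / (0.013 × 67237) = 1225 / 874.08 ≈ 1.40.

f/1.40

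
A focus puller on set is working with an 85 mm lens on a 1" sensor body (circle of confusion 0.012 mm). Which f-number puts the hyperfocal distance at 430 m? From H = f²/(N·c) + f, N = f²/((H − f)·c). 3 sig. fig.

f/1.40

Rearrange H = f²/(N·c) + f for N: N = f² / ((H − f)·c).
N = 85² / ((430000 − 85) × 0.012) = 7225 / 5159 ≈ 1.40.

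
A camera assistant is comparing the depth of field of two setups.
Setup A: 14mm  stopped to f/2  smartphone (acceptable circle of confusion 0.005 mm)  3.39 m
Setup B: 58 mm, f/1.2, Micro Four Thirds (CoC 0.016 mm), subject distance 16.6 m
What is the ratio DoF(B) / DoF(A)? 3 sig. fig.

Setup A: H = 14²/(2×0.005) + 14 ≈ 19614.0 mm; DoF = Df − Dn = 4095.4 − 2891.9 ≈ 1203.5 mm.
Setup B: H = 58²/(1.2×0.016) + 58 ≈ 175266.3 mm; DoF = Df − Dn = 18330.7 − 15167.9 ≈ 3162.8 mm.
Ratio = 3162.8 / 1203.5 ≈ 2.63.

2.63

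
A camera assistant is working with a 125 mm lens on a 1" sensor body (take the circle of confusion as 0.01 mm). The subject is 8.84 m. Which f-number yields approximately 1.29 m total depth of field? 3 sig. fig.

Write h = H − f = f²/(N·c). The thin-lens limits are Dn = s·h/(h + (s−f)) and Df = s·h/(h − (s−f)), so DoF = Df − Dn = 2·s·(s−f)·h / (h² − (s−f)²).
That is a quadratic in h: DoF·h² − 2·s·(s−f)·h − DoF·(s−f)² = 0 ⇒ h = (s−f)·(s + √(s² + DoF²)) / DoF = 8715 × (8840 + √(8840² + 1290²)) / 1290 = 8715 × (8840 + 8933.63) / 1290 ≈ 120075 mm.
Then N = f²/(c·h) = 125² / (0.01 × 120075) = 15625 / 1200.8 ≈ 13.

f/13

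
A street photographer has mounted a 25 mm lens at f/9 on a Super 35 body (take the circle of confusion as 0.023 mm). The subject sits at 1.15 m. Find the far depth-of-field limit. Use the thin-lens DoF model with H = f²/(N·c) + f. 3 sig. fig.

Hyperfocal distance H = f²/(N·c) + f = 25²/(9 × 0.023) + 25 = 625/0.207 + 25 ≈ 3044.3 mm ≈ 3.044 m.
Far limit Df = s·(H − f)/(H − s) = 1150 × (3044.3 − 25) / (3044.3 − 1150) = 1150 × 3019.3 / 1894.3 ≈ 1833.0 mm ≈ 1.83 m.

1.83 m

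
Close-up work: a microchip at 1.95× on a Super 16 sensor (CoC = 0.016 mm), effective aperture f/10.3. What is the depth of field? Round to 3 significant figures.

0.0867 mm

At magnification m, DoF ≈ 2·N_eff·c/m² = 2 × 10.3 × 0.016 / 1.95² = 0.3296 / 3.802 ≈ 0.0867 mm.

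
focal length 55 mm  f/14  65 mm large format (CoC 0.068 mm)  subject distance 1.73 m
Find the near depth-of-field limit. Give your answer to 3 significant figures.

1.13 m

Hyperfocal distance H = f²/(N·c) + f = 55²/(14 × 0.068) + 55 = 3025/0.952 + 55 ≈ 3232.5 mm ≈ 3.233 m.
Near limit Dn = s·(H − f)/(H + s − 2f) = 1730 × (3232.5 − 55) / (3232.5 + 1730 − 2 × 55) = 1730 × 3177.5 / 4852.5 ≈ 1132.8 mm ≈ 1.13 m.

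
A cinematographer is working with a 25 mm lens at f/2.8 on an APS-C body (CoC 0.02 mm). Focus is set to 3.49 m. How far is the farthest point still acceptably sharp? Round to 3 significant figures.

5.06 m

Hyperfocal distance H = f²/(N·c) + f = 25²/(2.8 × 0.02) + 25 = 625/0.056 + 25 ≈ 11185.7 mm ≈ 11.19 m.
Far limit Df = s·(H − f)/(H − s) = 3490 × (11185.7 − 25) / (11185.7 − 3490) = 3490 × 11160.7 / 7695.7 ≈ 5061.4 mm ≈ 5.06 m.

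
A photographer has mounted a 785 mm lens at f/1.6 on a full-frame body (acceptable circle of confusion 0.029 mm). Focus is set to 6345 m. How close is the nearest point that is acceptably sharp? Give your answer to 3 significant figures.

4290 m

Hyperfocal distance H = f²/(N·c) + f = 785²/(1.6 × 0.029) + 785 = 616225/0.0464 + 785 ≈ 13281496.2 mm ≈ 13281 m.
Near limit Dn = s·(H − f)/(H + s − 2f) = 6345000 × (13281496.2 − 785) / (13281496.2 + 6345000 − 2 × 785) = 6345000 × 13280711.2 / 19624926.2 ≈ 4293831 mm ≈ 4290 m.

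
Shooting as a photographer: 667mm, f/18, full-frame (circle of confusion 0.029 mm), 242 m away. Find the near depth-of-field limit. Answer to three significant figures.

189 m

Hyperfocal distance H = f²/(N·c) + f = 667²/(18 × 0.029) + 667 = 444889/0.522 + 667 ≈ 852944.8 mm ≈ 852.9 m.
Near limit Dn = s·(H − f)/(H + s − 2f) = 242000 × (852944.8 − 667) / (852944.8 + 242000 − 2 × 667) = 242000 × 852277.8 / 1093610.8 ≈ 188597 mm ≈ 189 m.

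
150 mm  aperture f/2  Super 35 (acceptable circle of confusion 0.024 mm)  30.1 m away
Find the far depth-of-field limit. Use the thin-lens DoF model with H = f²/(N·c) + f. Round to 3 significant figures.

Hyperfocal distance H = f²/(N·c) + f = 150²/(2 × 0.024) + 150 = 22500/0.048 + 150 ≈ 468900.0 mm ≈ 468.9 m.
Far limit Df = s·(H − f)/(H − s) = 30100 × (468900.0 − 150) / (468900.0 − 30100) = 30100 × 468750.0 / 438800.0 ≈ 32154 mm ≈ 32.2 m.

32.2 m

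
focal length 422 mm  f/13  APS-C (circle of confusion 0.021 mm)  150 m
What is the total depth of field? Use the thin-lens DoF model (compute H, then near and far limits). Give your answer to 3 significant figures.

72.6 m

Hyperfocal distance H = f²/(N·c) + f = 422²/(13 × 0.021) + 422 = 178084/0.273 + 422 ≈ 652744.3 mm ≈ 652.7 m.
Near limit Dn = s·(H − f)/(H + s − 2f) = 150000 × (652744.3 − 422) / (652744.3 + 150000 − 2 × 422) = 150000 × 652322.3 / 801900.3 ≈ 122021 mm.
Far limit Df = s·(H − f)/(H − s) = 150000 × (652744.3 − 422) / (652744.3 − 150000) = 150000 × 652322.3 / 502744.3 ≈ 194628 mm.
Depth of field = Df − Dn = 194628 − 122021 ≈ 72607 mm ≈ 72.6 m.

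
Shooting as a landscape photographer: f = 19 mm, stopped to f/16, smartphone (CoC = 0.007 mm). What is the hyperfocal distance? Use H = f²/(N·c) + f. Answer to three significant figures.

3.24 m

Hyperfocal distance H = f²/(N·c) + f = 19²/(16 × 0.007) + 19 = 361/0.112 + 19 ≈ 3242.2 mm ≈ 3.24 m.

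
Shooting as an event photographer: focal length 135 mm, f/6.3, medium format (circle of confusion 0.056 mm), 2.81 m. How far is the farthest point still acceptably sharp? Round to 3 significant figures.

Hyperfocal distance H = f²/(N·c) + f = 135²/(6.3 × 0.056) + 135 = 18225/0.3528 + 135 ≈ 51793.2 mm ≈ 51.79 m.
Far limit Df = s·(H − f)/(H − s) = 2810 × (51793.2 − 135) / (51793.2 − 2810) = 2810 × 51658.2 / 48983.2 ≈ 2963.5 mm ≈ 2.96 m.

2.96 m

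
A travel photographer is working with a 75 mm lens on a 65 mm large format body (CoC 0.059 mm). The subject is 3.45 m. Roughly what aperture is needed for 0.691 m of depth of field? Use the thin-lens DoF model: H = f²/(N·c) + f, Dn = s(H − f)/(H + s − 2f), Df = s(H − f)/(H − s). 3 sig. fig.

Write h = H − f = f²/(N·c). The thin-lens limits are Dn = s·h/(h + (s−f)) and Df = s·h/(h − (s−f)), so DoF = Df − Dn = 2·s·(s−f)·h / (h² − (s−f)²).
That is a quadratic in h: DoF·h² − 2·s·(s−f)·h − DoF·(s−f)² = 0 ⇒ h = (s−f)·(s + √(s² + DoF²)) / DoF = 3375 × (3450 + √(3450² + 691²)) / 691 = 3375 × (3450 + 3518.52) / 691 ≈ 34036 mm.
Then N = f²/(c·h) = 75² / (0.059 × 34036) = 5625 / 2008.1 ≈ 2.80.

f/2.80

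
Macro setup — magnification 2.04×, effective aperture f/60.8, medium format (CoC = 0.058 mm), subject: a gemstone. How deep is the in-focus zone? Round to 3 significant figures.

1.69 mm

At magnification m, DoF ≈ 2·N_eff·c/m² = 2 × 60.8 × 0.058 / 2.04² = 7.053 / 4.162 ≈ 1.69 mm.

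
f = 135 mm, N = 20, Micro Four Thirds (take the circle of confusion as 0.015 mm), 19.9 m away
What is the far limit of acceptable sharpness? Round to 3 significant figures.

29.5 m

Hyperfocal distance H = f²/(N·c) + f = 135²/(20 × 0.015) + 135 = 18225/0.3 + 135 ≈ 60885.0 mm ≈ 60.88 m.
Far limit Df = s·(H − f)/(H − s) = 19900 × (60885.0 − 135) / (60885.0 − 19900) = 19900 × 60750.0 / 40985.0 ≈ 29497 mm ≈ 29.5 m.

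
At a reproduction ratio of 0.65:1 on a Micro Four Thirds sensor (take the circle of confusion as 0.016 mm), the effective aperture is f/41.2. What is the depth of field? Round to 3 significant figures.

At magnification m, DoF ≈ 2·N_eff·c/m² = 2 × 41.2 × 0.016 / 0.65² = 1.318 / 0.4225 ≈ 3.12 mm.

3.12 mm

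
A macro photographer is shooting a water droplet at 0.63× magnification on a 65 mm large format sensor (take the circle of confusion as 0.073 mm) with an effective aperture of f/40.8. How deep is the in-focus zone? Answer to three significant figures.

At magnification m, DoF ≈ 2·N_eff·c/m² = 2 × 40.8 × 0.073 / 0.63² = 5.957 / 0.3969 ≈ 15 mm.

15.0 mm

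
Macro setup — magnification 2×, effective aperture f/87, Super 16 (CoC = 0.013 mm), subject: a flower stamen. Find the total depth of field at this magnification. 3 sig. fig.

At magnification m, DoF ≈ 2·N_eff·c/m² = 2 × 87 × 0.013 / 2² = 2.262 / 4 ≈ 0.566 mm.

0.566 mm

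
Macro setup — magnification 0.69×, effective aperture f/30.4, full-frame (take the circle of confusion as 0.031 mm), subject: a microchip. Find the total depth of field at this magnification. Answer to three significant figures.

At magnification m, DoF ≈ 2·N_eff·c/m² = 2 × 30.4 × 0.031 / 0.69² = 1.885 / 0.4761 ≈ 3.96 mm.

3.96 mm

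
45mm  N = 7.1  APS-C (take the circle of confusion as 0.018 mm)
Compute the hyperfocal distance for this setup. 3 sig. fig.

15.9 m

Hyperfocal distance H = f²/(N·c) + f = 45²/(7.1 × 0.018) + 45 = 2025/0.1278 + 45 ≈ 15890.1 mm ≈ 15.9 m.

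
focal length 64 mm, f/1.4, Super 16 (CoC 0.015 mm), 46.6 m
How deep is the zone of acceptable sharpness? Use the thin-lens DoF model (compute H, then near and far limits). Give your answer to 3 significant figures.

23.6 m

Hyperfocal distance H = f²/(N·c) + f = 64²/(1.4 × 0.015) + 64 = 4096/0.021 + 64 ≈ 195111.6 mm ≈ 195.1 m.
Near limit Dn = s·(H − f)/(H + s − 2f) = 46600 × (195111.6 − 64) / (195111.6 + 46600 − 2 × 64) = 46600 × 195047.6 / 241583.6 ≈ 37623 mm.
Far limit Df = s·(H − f)/(H − s) = 46600 × (195111.6 − 64) / (195111.6 − 46600) = 46600 × 195047.6 / 148511.6 ≈ 61202 mm.
Depth of field = Df − Dn = 61202 − 37623 ≈ 23579 mm ≈ 23.6 m.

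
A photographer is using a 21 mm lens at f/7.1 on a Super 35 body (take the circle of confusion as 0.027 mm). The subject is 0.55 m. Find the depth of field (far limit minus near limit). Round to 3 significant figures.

267 mm

Hyperfocal distance H = f²/(N·c) + f = 21²/(7.1 × 0.027) + 21 = 441/0.1917 + 21 ≈ 2321.5 mm ≈ 2.321 m.
Near limit Dn = s·(H − f)/(H + s − 2f) = 550 × (2321.5 − 21) / (2321.5 + 550 − 2 × 21) = 550 × 2300.5 / 2829.5 ≈ 447.17 mm.
Far limit Df = s·(H − f)/(H − s) = 550 × (2321.5 − 21) / (2321.5 − 550) = 550 × 2300.5 / 1771.5 ≈ 714.24 mm.
Depth of field = Df − Dn = 714.24 − 447.17 ≈ 267.07 mm.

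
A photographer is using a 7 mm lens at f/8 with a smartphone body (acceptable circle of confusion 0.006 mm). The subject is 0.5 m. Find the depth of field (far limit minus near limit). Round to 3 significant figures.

Hyperfocal distance H = f²/(N·c) + f = 7²/(8 × 0.006) + 7 = 49/0.048 + 7 ≈ 1027.8 mm ≈ 1.028 m.
Near limit Dn = s·(H − f)/(H + s − 2f) = 500 × (1027.8 − 7) / (1027.8 + 500 − 2 × 7) = 500 × 1020.8 / 1513.8 ≈ 337.17 mm.
Far limit Df = s·(H − f)/(H − s) = 500 × (1027.8 − 7) / (1027.8 − 500) = 500 × 1020.8 / 527.8 ≈ 967.00 mm.
Depth of field = Df − Dn = 967.00 − 337.17 ≈ 629.83 mm ≈ 0.630 m.

0.630 m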